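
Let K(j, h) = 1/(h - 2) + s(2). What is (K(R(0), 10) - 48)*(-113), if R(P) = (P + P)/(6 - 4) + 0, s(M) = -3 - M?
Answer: 47799/8 ≈ 5974.9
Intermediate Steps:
R(P) = P (R(P) = (2*P)/2 + 0 = (2*P)*(½) + 0 = P + 0 = P)
K(j, h) = -5 + 1/(-2 + h) (K(j, h) = 1/(h - 2) + (-3 - 1*2) = 1/(-2 + h) + (-3 - 2) = 1/(-2 + h) - 5 = -5 + 1/(-2 + h))
(K(R(0), 10) - 48)*(-113) = ((11 - 5*10)/(-2 + 10) - 48)*(-113) = ((11 - 50)/8 - 48)*(-113) = ((⅛)*(-39) - 48)*(-113) = (-39/8 - 48)*(-113) = -423/8*(-113) = 47799/8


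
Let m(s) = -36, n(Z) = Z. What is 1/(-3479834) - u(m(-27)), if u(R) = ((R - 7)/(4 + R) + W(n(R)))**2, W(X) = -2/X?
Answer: -282578221525/144315675648 ≈ -1.9581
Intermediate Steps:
u(R) = (-2/R + (-7 + R)/(4 + R))**2 (u(R) = ((R - 7)/(4 + R) - 2/R)**2 = ((-7 + R)/(4 + R) - 2/R)**2 = (-2/R + (-7 + R)/(4 + R))**2)
1/(-3479834) - u(m(-27)) = 1/(-3479834) - (-8 - 36*(-9 - 36))**2/((-36)**2*(4 - 36)**2) = -1/3479834 - (-8 - 36*(-45))**2/(1296*(-32)**2) = -1/3479834 - (-8 + 1620)**2/(1296*1024) = -1/3479834 - 1612**2/(1296*1024) = -1/3479834 - 2598544/(1296*1024) = -1/3479834 - 1*162409/82944 = -1/3479834 - 162409/82944 = -282578221525/144315675648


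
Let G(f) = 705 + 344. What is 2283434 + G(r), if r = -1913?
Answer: 2284483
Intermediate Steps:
G(f) = 1049
2283434 + G(r) = 2283434 + 1049 = 2284483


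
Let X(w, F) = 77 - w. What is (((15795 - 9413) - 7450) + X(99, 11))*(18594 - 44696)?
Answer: 28451180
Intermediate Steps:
(((15795 - 9413) - 7450) + X(99, 11))*(18594 - 44696) = (((15795 - 9413) - 7450) + (77 - 1*99))*(18594 - 44696) = ((6382 - 7450) + (77 - 99))*(-26102) = (-1068 - 22)*(-26102) = -1090*(-26102) = 28451180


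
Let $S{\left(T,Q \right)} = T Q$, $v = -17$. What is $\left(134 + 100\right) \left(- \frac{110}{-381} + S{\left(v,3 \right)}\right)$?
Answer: $- \frac{1507038}{127} \approx -11866.0$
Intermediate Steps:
$S{\left(T,Q \right)} = Q T$
$\left(134 + 100\right) \left(- \frac{110}{-381} + S{\left(v,3 \right)}\right) = \left(134 + 100\right) \left(- \frac{110}{-381} + 3 \left(-17\right)\right) = 234 \left(\left(-110\right) \left(- \frac{1}{381}\right) - 51\right) = 234 \left(\frac{110}{381} - 51\right) = 234 \left(- \frac{19321}{381}\right) = - \frac{1507038}{127}$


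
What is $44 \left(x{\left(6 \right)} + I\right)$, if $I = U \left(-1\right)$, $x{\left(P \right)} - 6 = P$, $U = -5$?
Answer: $748$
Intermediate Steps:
$x{\left(P \right)} = 6 + P$
$I = 5$ ($I = \left(-5\right) \left(-1\right) = 5$)
$44 \left(x{\left(6 \right)} + I\right) = 44 \left(\left(6 + 6\right) + 5\right) = 44 \left(12 + 5\right) = 44 \cdot 17 = 748$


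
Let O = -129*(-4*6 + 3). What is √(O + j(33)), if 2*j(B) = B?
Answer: √10902/2 ≈ 52.206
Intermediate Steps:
j(B) = B/2
O = 2709 (O = -129*(-24 + 3) = -129*(-21) = 2709)
√(O + j(33)) = √(2709 + (½)*33) = √(2709 + 33/2) = √(5451/2) = √10902/2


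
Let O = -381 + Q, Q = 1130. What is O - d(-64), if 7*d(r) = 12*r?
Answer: 6011/7 ≈ 858.71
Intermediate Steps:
d(r) = 12*r/7 (d(r) = (12*r)/7 = 12*r/7)
O = 749 (O = -381 + 1130 = 749)
O - d(-64) = 749 - 12*(-64)/7 = 749 - 1*(-768/7) = 749 + 768/7 = 6011/7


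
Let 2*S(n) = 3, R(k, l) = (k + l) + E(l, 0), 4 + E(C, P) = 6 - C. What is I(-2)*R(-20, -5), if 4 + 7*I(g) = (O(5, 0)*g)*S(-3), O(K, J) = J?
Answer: 72/7 ≈ 10.286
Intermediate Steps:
E(C, P) = 2 - C (E(C, P) = -4 + (6 - C) = 2 - C)
R(k, l) = 2 + k (R(k, l) = (k + l) + (2 - l) = 2 + k)
S(n) = 3/2 (S(n) = (½)*3 = 3/2)
I(g) = -4/7 (I(g) = -4/7 + ((0*g)*(3/2))/7 = -4/7 + (0*(3/2))/7 = -4/7 + (⅐)*0 = -4/7 + 0 = -4/7)
I(-2)*R(-20, -5) = -4*(2 - 20)/7 = -4/7*(-18) = 72/7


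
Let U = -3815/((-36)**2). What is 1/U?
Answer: -1296/3815 ≈ -0.33971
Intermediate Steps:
U = -3815/1296 ≈ -2.9437
1/U = 1/(-3815/1296) = -1296/3815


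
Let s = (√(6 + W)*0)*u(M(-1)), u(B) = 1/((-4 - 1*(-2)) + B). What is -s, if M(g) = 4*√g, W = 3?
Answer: 0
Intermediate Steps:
u(B) = 1/(-2 + B) (u(B) = 1/((-4 + 2) + B) = 1/(-2 + B))
s = 0 (s = (√(6 + 3)*0)/(-2 + 4*√(-1)) = (√9*0)/(-2 + 4*I) = (3*0)*((-2 - 4*I)/20) = 0*((-2 - 4*I)/20) = 0)
-s = -1*0 = 0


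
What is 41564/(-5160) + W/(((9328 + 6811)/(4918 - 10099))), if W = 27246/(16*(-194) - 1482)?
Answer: -293487715987/47738677830 ≈ -6.1478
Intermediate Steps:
W = -13623/2293 (W = 27246/(-3104 - 1482) = 27246/(-4586) = 27246*(-1/4586) = -13623/2293 ≈ -5.9411)
41564/(-5160) + W/(((9328 + 6811)/(4918 - 10099))) = 41564/(-5160) - 13623*(4918 - 10099)/(9328 + 6811)/2293 = 41564*(-1/5160) - 13623/(2293*(16139/(-5181))) = -10391/1290 - 13623/(2293*(16139*(-1/5181))) = -10391/1290 - 13623/(2293*(-16139/5181)) = -10391/1290 - 13623/2293*(-5181/16139) = -10391/1290 + 70580763/37006727 = -293487715987/47738677830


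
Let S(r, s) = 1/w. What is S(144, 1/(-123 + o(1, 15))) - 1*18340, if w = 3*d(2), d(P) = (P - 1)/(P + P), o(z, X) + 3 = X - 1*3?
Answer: -55016/3 ≈ -18339.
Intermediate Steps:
o(z, X) = -6 + X (o(z, X) = -3 + (X - 1*3) = -3 + (X - 3) = -3 + (-3 + X) = -6 + X)
d(P) = (-1 + P)/(2*P) (d(P) = (-1 + P)/((2*P)) = (-1 + P)*(1/(2*P)) = (-1 + P)/(2*P))
w = 3/4 (w = 3*((1/2)*(-1 + 2)/2) = 3*((1/2)*(1/2)*1) = 3*(1/4) = 3/4 ≈ 0.75000)
S(r, s) = 4/3 (S(r, s) = 1/(3/4) = 4/3)
S(144, 1/(-123 + o(1, 15))) - 1*18340 = 4/3 - 1*18340 = 4/3 - 18340 = -55016/3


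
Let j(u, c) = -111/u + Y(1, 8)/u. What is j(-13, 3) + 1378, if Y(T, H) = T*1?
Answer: 18024/13 ≈ 1386.5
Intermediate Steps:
Y(T, H) = T
j(u, c) = -110/u (j(u, c) = -111/u + 1/u = -110/u)
j(-13, 3) + 1378 = -110/(-13) + 1378 = -110*(-1/13) + 1378 = 110/13 + 1378 = 18024/13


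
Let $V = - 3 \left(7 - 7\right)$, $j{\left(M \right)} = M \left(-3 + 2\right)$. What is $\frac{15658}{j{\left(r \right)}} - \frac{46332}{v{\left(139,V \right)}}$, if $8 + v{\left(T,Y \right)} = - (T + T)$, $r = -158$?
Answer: $\frac{20627}{79} \approx 261.1$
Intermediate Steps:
$j{\left(M \right)} = - M$ ($j{\left(M \right)} = M \left(-1\right) = - M$)
$V = 0$ ($V = \left(-3\right) 0 = 0$)
$v{\left(T,Y \right)} = -8 - 2 T$ ($v{\left(T,Y \right)} = -8 - \left(T + T\right) = -8 - 2 T$)
$\frac{15658}{j{\left(r \right)}} - \frac{46332}{v{\left(139,V \right)}} = \frac{15658}{\left(-1\right) \left(-158\right)} - \frac{46332}{-8 - 278} = \frac{15658}{158} - \frac{46332}{-8 - 278} = 15658 \cdot \frac{1}{158} - \frac{46332}{-286} = \frac{7829}{79} - -162 = \frac{7829}{79} + 162 = \frac{20627}{79}$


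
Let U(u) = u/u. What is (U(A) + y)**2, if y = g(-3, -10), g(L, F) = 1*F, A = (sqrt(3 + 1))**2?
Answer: 81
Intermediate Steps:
A = 4 (A = (sqrt(4))**2 = 2**2 = 4)
g(L, F) = F
y = -10
U(u) = 1
(U(A) + y)**2 = (1 - 10)**2 = (-9)**2 = 81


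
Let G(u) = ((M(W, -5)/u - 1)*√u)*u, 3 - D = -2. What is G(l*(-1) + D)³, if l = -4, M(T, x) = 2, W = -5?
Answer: -9261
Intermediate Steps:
D = 5 (D = 3 - 1*(-2) = 3 + 2 = 5)
G(u) = u^(3/2)*(-1 + 2/u) (G(u) = ((2/u - 1)*√u)*u = ((-1 + 2/u)*√u)*u = (√u*(-1 + 2/u))*u = u^(3/2)*(-1 + 2/u))
G(l*(-1) + D)³ = (√(-4*(-1) + 5)*(2 - (-4*(-1) + 5)))³ = (√(4 + 5)*(2 - (4 + 5)))³ = (√9*(2 - 1*9))³ = (3*(2 - 9))³ = (3*(-7))³ = (-21)³ = -9261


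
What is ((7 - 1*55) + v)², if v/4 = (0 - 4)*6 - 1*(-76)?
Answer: 25600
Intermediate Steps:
v = 208 (v = 4*((0 - 4)*6 - 1*(-76)) = 4*(-4*6 + 76) = 4*(-24 + 76) = 4*52 = 208)
((7 - 1*55) + v)² = ((7 - 1*55) + 208)² = ((7 - 55) + 208)² = (-48 + 208)² = 160² = 25600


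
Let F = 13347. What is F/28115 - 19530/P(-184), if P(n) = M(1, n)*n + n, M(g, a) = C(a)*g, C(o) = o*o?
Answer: 41848365843/87573839060 ≈ 0.47786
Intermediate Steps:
C(o) = o²
M(g, a) = g*a² (M(g, a) = a²*g = g*a²)
P(n) = n + n³ (P(n) = (1*n²)*n + n = n²*n + n = n³ + n = n + n³)
F/28115 - 19530/P(-184) = 13347/28115 - 19530/(-184 + (-184)³) = 13347*(1/28115) - 19530/(-184 - 6229504) = 13347/28115 - 19530/(-6229688) = 13347/28115 - 19530*(-1/6229688) = 13347/28115 + 9765/3114844 = 41848365843/87573839060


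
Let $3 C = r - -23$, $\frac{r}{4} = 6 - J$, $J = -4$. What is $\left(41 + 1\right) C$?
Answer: $882$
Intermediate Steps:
$r = 40$ ($r = 4 \left(6 - -4\right) = 4 \left(6 + 4\right) = 4 \cdot 10 = 40$)
$C = 21$ ($C = \frac{40 - -23}{3} = \frac{40 + 23}{3} = \frac{1}{3} \cdot 63 = 21$)
$\left(41 + 1\right) C = \left(41 + 1\right) 21 = 42 \cdot 21 = 882$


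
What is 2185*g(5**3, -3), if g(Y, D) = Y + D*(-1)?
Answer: 279680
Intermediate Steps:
g(Y, D) = Y - D
2185*g(5**3, -3) = 2185*(5**3 - 1*(-3)) = 2185*(125 + 3) = 2185*128 = 279680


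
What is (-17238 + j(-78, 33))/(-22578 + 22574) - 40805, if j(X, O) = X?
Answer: -36476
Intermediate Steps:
(-17238 + j(-78, 33))/(-22578 + 22574) - 40805 = (-17238 - 78)/(-22578 + 22574) - 40805 = -17316/(-4) - 40805 = -17316*(-¼) - 40805 = 4329 - 40805 = -36476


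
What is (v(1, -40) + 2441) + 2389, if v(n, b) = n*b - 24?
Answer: 4766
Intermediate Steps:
v(n, b) = -24 + b*n (v(n, b) = b*n - 24 = -24 + b*n)
(v(1, -40) + 2441) + 2389 = ((-24 - 40*1) + 2441) + 2389 = ((-24 - 40) + 2441) + 2389 = (-64 + 2441) + 2389 = 2377 + 2389 = 4766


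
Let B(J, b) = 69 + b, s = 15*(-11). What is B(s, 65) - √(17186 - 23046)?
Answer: 134 - 2*I*√1465 ≈ 134.0 - 76.551*I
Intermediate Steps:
s = -165
B(s, 65) - √(17186 - 23046) = (69 + 65) - √(17186 - 23046) = 134 - √(-5860) = 134 - 2*I*√1465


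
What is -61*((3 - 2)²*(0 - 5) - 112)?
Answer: 7137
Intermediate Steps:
-61*((3 - 2)²*(0 - 5) - 112) = -61*(1²*(-5) - 112) = -61*(1*(-5) - 112) = -61*(-5 - 112) = -61*(-117) = 7137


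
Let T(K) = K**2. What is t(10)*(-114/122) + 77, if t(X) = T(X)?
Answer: -1003/61 ≈ -16.443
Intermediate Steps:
t(X) = X**2
t(10)*(-114/122) + 77 = 10**2*(-114/122) + 77 = 100*(-114*1/122) + 77 = 100*(-57/61) + 77 = -5700/61 + 77 = -1003/61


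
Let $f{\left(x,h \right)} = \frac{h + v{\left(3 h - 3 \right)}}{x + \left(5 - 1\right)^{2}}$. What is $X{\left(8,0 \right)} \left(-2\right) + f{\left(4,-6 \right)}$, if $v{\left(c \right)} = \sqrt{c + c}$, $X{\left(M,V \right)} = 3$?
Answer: $- \frac{63}{10} + \frac{i \sqrt{42}}{20} \approx -6.3 + 0.32404 i$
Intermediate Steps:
$v{\left(c \right)} = \sqrt{2} \sqrt{c}$ ($v{\left(c \right)} = \sqrt{2 c} = \sqrt{2} \sqrt{c}$)
$f{\left(x,h \right)} = \frac{h + \sqrt{2} \sqrt{-3 + 3 h}}{16 + x}$ ($f{\left(x,h \right)} = \frac{h + \sqrt{2} \sqrt{3 h - 3}}{x + \left(5 - 1\right)^{2}} = \frac{h + \sqrt{2} \sqrt{-3 + 3 h}}{x + 4^{2}} = \frac{h + \sqrt{2} \sqrt{-3 + 3 h}}{x + 16} = \frac{h + \sqrt{2} \sqrt{-3 + 3 h}}{16 + x}$)
$X{\left(8,0 \right)} \left(-2\right) + f{\left(4,-6 \right)} = 3 \left(-2\right) + \frac{-6 + \sqrt{-6 + 6 \left(-6\right)}}{16 + 4} = -6 + \frac{-6 + \sqrt{-6 - 36}}{20} = -6 + \frac{-6 + \sqrt{-42}}{20} = -6 + \frac{-6 + i \sqrt{42}}{20} = -6 - \left(\frac{3}{10} - \frac{i \sqrt{42}}{20}\right) = - \frac{63}{10} + \frac{i \sqrt{42}}{20}$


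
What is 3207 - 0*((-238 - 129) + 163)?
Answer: 3207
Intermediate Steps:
3207 - 0*((-238 - 129) + 163) = 3207 - 0*(-367 + 163) = 3207 - 0*(-204) = 3207 - 1*0 = 3207 + 0 = 3207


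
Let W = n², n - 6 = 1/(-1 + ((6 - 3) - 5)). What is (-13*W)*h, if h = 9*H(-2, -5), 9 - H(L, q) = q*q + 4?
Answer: 75140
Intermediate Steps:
H(L, q) = 5 - q² (H(L, q) = 9 - (q*q + 4) = 9 - (q² + 4) = 9 - (4 + q²) = 9 + (-4 - q²) = 5 - q²)
n = 17/3 (n = 6 + 1/(-1 + ((6 - 3) - 5)) = 6 + 1/(-1 + (3 - 5)) = 6 + 1/(-1 - 2) = 6 + 1/(-3) = 6 - ⅓ = 17/3 ≈ 5.6667)
W = 289/9 (W = (17/3)² = 289/9 ≈ 32.111)
h = -180 (h = 9*(5 - 1*(-5)²) = 9*(5 - 1*25) = 9*(5 - 25) = 9*(-20) = -180)
(-13*W)*h = -13*289/9*(-180) = -3757/9*(-180) = 75140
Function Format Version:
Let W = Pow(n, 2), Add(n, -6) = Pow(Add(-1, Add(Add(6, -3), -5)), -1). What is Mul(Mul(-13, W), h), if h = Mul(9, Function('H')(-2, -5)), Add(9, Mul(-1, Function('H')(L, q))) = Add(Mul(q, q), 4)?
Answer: 75140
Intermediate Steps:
Function('H')(L, q) = Add(5, Mul(-1, Pow(q, 2))) (Function('H')(L, q) = Add(9, Mul(-1, Add(Mul(q, q), 4))) = Add(9, Mul(-1, Add(Pow(q, 2), 4))) = Add(9, Mul(-1, Add(4, Pow(q, 2)))) = Add(9, Add(-4, Mul(-1, Pow(q, 2)))) = Add(5, Mul(-1, Pow(q, 2))))
n = Rational(17, 3) (n = Add(6, Pow(Add(-1, Add(Add(6, -3), -5)), -1)) = Add(6, Pow(Add(-1, Add(3, -5)), -1)) = Add(6, Pow(Add(-1, -2), -1)) = Add(6, Pow(-3, -1)) = Add(6, Rational(-1, 3)) = Rational(17, 3) ≈ 5.6667)
W = Rational(289, 9) (W = Pow(Rational(17, 3), 2) = Rational(289, 9) ≈ 32.111)
h = -180 (h = Mul(9, Add(5, Mul(-1, Pow(-5, 2)))) = Mul(9, Add(5, Mul(-1, 25))) = Mul(9, Add(5, -25)) = Mul(9, -20) = -180)
Mul(Mul(-13, W), h) = Mul(Mul(-13, Rational(289, 9)), -180) = Mul(Rational(-3757, 9), -180) = 75140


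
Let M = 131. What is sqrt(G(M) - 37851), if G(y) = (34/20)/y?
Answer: I*sqrt(64956078830)/1310 ≈ 194.55*I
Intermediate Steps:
G(y) = 17/(10*y) (G(y) = (34*(1/20))/y = 17/(10*y))
sqrt(G(M) - 37851) = sqrt((17/10)/131 - 37851) = sqrt((17/10)*(1/131) - 37851) = sqrt(17/1310 - 37851) = sqrt(-49584793/1310) = I*sqrt(64956078830)/1310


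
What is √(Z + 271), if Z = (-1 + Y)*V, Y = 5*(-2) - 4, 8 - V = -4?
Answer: √91 ≈ 9.5394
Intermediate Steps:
V = 12 (V = 8 - 1*(-4) = 8 + 4 = 12)
Y = -14 (Y = -10 - 4 = -14)
Z = -180 (Z = (-1 - 14)*12 = -15*12 = -180)
√(Z + 271) = √(-180 + 271) = √91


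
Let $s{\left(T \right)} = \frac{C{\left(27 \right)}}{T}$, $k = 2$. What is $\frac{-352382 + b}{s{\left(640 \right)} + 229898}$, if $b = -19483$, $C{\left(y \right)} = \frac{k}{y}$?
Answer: $- \frac{3212913600}{1986318721} \approx -1.6175$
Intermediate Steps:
$C{\left(y \right)} = \frac{2}{y}$
$s{\left(T \right)} = \frac{2}{27 T}$ ($s{\left(T \right)} = \frac{2 \cdot \frac{1}{27}}{T} = \frac{2}{27 T}$)
$\frac{-352382 + b}{s{\left(640 \right)} + 229898} = \frac{-352382 - 19483}{\frac{2}{27 \cdot 640} + 229898} = - \frac{371865}{\frac{2}{27} \cdot \frac{1}{640} + 229898} = - \frac{371865}{\frac{1}{8640} + 229898} = - \frac{371865}{\frac{1986318721}{8640}} = \left(-371865\right) \frac{8640}{1986318721} = - \frac{3212913600}{1986318721}$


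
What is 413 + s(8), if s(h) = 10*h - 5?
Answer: 488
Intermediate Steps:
s(h) = -5 + 10*h
413 + s(8) = 413 + (-5 + 10*8) = 413 + (-5 + 80) = 413 + 75 = 488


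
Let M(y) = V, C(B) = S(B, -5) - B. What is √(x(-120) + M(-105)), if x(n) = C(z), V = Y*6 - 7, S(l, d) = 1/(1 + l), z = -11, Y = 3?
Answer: √2190/10 ≈ 4.6797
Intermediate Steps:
V = 11 (V = 3*6 - 7 = 18 - 7 = 11)
C(B) = 1/(1 + B) - B
x(n) = 109/10 (x(n) = (1 - 1*(-11)*(1 - 11))/(1 - 11) = (1 - 1*(-11)*(-10))/(-10) = -(1 - 110)/10 = -⅒*(-109) = 109/10)
M(y) = 11
√(x(-120) + M(-105)) = √(109/10 + 11) = √(219/10) = √2190/10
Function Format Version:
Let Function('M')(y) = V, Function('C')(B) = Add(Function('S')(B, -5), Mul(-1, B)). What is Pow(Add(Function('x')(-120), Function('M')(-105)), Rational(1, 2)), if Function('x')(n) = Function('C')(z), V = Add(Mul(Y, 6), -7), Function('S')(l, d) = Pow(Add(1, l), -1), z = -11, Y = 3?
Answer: Mul(Rational(1, 10), Pow(2190, Rational(1, 2))) ≈ 4.6797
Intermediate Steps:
V = 11 (V = Add(Mul(3, 6), -7) = Add(18, -7) = 11)
Function('C')(B) = Add(Pow(Add(1, B), -1), Mul(-1, B))
Function('x')(n) = Rational(109, 10) (Function('x')(n) = Mul(Pow(Add(1, -11), -1), Add(1, Mul(-1, -11, Add(1, -11)))) = Mul(Pow(-10, -1), Add(1, Mul(-1, -11, -10))) = Mul(Rational(-1, 10), Add(1, -110)) = Mul(Rational(-1, 10), -109) = Rational(109, 10))
Function('M')(y) = 11
Pow(Add(Function('x')(-120), Function('M')(-105)), Rational(1, 2)) = Pow(Add(Rational(109, 10), 11), Rational(1, 2)) = Pow(Rational(219, 10), Rational(1, 2)) = Mul(Rational(1, 10), Pow(2190, Rational(1, 2)))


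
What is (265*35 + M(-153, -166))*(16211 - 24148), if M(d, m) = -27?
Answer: -73401376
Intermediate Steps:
(265*35 + M(-153, -166))*(16211 - 24148) = (265*35 - 27)*(16211 - 24148) = (9275 - 27)*(-7937) = 9248*(-7937) = -73401376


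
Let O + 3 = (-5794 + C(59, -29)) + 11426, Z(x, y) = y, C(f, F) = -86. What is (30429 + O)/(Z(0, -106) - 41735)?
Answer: -35972/41841 ≈ -0.85973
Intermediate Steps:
O = 5543 (O = -3 + ((-5794 - 86) + 11426) = -3 + (-5880 + 11426) = -3 + 5546 = 5543)
(30429 + O)/(Z(0, -106) - 41735) = (30429 + 5543)/(-106 - 41735) = 35972/(-41841) = 35972*(-1/41841) = -35972/41841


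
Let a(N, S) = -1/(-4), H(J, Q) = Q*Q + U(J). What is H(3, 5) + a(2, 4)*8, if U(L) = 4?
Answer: 31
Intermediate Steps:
H(J, Q) = 4 + Q² (H(J, Q) = Q*Q + 4 = Q² + 4 = 4 + Q²)
a(N, S) = ¼ (a(N, S) = -1*(-¼) = ¼)
H(3, 5) + a(2, 4)*8 = (4 + 5²) + (¼)*8 = (4 + 25) + 2 = 29 + 2 = 31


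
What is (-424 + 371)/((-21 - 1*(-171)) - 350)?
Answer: 53/200 ≈ 0.26500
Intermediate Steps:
(-424 + 371)/((-21 - 1*(-171)) - 350) = -53/((-21 + 171) - 350) = -53/(150 - 350) = -53/(-200) = -53*(-1/200) = 53/200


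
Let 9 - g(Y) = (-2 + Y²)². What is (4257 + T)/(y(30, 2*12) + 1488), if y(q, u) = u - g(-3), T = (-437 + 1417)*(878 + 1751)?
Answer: 2580677/1552 ≈ 1662.8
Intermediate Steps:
g(Y) = 9 - (-2 + Y²)²
T = 2576420 (T = 980*2629 = 2576420)
y(q, u) = 40 + u (y(q, u) = u - (9 - (-2 + (-3)²)²) = u - (9 - (-2 + 9)²) = u - (9 - 1*7²) = u - (9 - 1*49) = u - (9 - 49) = u - 1*(-40) = u + 40 = 40 + u)
(4257 + T)/(y(30, 2*12) + 1488) = (4257 + 2576420)/((40 + 2*12) + 1488) = 2580677/((40 + 24) + 1488) = 2580677/(64 + 1488) = 2580677/1552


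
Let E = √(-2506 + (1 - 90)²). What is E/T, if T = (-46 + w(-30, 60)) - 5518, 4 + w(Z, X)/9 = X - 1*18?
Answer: -19*√15/5222 ≈ -0.014092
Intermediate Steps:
w(Z, X) = -198 + 9*X (w(Z, X) = -36 + 9*(X - 1*18) = -36 + 9*(X - 18) = -36 + 9*(-18 + X) = -36 + (-162 + 9*X) = -198 + 9*X)
E = 19*√15 (E = √(-2506 + (-89)²) = √(-2506 + 7921) = √5415 = 19*√15 ≈ 73.587)
T = -5222 (T = (-46 + (-198 + 9*60)) - 5518 = (-46 + (-198 + 540)) - 5518 = (-46 + 342) - 5518 = 296 - 5518 = -5222)
E/T = (19*√15)/(-5222) = (19*√15)*(-1/5222) = -19*√15/5222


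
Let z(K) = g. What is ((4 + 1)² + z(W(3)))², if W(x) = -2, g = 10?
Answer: 1225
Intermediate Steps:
z(K) = 10
((4 + 1)² + z(W(3)))² = ((4 + 1)² + 10)² = (5² + 10)² = (25 + 10)² = 35² = 1225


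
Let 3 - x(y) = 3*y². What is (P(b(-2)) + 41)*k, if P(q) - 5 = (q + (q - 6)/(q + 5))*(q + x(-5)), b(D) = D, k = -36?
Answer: -14088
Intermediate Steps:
x(y) = 3 - 3*y²
P(q) = 5 + (-72 + q)*(q + (-6 + q)/(5 + q)) (P(q) = 5 + (q + (q - 6)/(q + 5))*(q + (3 - 3*(-5)²)) = 5 + (q + (-6 + q)/(5 + q))*(q + (3 - 3*25)) = 5 + (q + (-6 + q)/(5 + q))*(q + (3 - 75)) = 5 + (q + (-6 + q)/(5 + q))*(q - 72) = 5 + (q + (-6 + q)/(5 + q))*(-72 + q) = 5 + (-72 + q)*(q + (-6 + q)/(5 + q)))
(P(b(-2)) + 41)*k = ((457 + (-2)³ - 433*(-2) - 66*(-2)²)/(5 - 2) + 41)*(-36) = ((457 - 8 + 866 - 66*4)/3 + 41)*(-36) = ((457 - 8 + 866 - 264)/3 + 41)*(-36) = ((⅓)*1051 + 41)*(-36) = (1051/3 + 41)*(-36) = (1174/3)*(-36) = -14088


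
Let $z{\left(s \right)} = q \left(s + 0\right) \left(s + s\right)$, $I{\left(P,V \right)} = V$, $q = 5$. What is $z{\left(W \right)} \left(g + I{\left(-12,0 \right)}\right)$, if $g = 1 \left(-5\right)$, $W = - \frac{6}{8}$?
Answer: $- \frac{225}{8} \approx -28.125$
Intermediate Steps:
$W = - \frac{3}{4}$ ($W = \left(-6\right) \frac{1}{8} = - \frac{3}{4} \approx -0.75$)
$g = -5$
$z{\left(s \right)} = 10 s^{2}$ ($z{\left(s \right)} = 5 \left(s + 0\right) \left(s + s\right) = 5 s 2 s = 5 \cdot 2 s^{2} = 10 s^{2}$)
$z{\left(W \right)} \left(g + I{\left(-12,0 \right)}\right) = 10 \left(- \frac{3}{4}\right)^{2} \left(-5 + 0\right) = 10 \cdot \frac{9}{16} \left(-5\right) = \frac{45}{8} \left(-5\right) = - \frac{225}{8}$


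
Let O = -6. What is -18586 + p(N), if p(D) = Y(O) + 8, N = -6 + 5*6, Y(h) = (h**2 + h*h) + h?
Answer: -18512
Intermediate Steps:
Y(h) = h + 2*h**2 (Y(h) = (h**2 + h**2) + h = 2*h**2 + h = h + 2*h**2)
N = 24 (N = -6 + 30 = 24)
p(D) = 74 (p(D) = -6*(1 + 2*(-6)) + 8 = -6*(1 - 12) + 8 = -6*(-11) + 8 = 66 + 8 = 74)
-18586 + p(N) = -18586 + 74 = -18512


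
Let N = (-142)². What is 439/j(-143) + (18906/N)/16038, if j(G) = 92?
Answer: 1478854700/309915639 ≈ 4.7718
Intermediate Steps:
N = 20164
439/j(-143) + (18906/N)/16038 = 439/92 + (18906/20164)/16038 = 439*(1/92) + (18906*(1/20164))*(1/16038) = 439/92 + (9453/10082)*(1/16038) = 439/92 + 3151/53898372 = 1478854700/309915639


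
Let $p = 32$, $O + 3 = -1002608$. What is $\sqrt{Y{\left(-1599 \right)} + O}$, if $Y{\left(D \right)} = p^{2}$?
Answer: $i \sqrt{1001587} \approx 1000.8 i$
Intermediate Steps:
$O = -1002611$ ($O = -3 - 1002608 = -1002611$)
$Y{\left(D \right)} = 1024$ ($Y{\left(D \right)} = 32^{2} = 1024$)
$\sqrt{Y{\left(-1599 \right)} + O} = \sqrt{1024 - 1002611} = \sqrt{-1001587} = i \sqrt{1001587}$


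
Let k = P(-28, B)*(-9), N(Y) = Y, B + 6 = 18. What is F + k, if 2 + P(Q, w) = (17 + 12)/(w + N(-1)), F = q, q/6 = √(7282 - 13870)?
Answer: -63/11 + 36*I*√183 ≈ -5.7273 + 487.0*I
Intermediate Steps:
B = 12 (B = -6 + 18 = 12)
q = 36*I*√183 (q = 6*√(7282 - 13870) = 6*√(-6588) = 6*(6*I*√183) = 36*I*√183 ≈ 487.0*I)
F = 36*I*√183 ≈ 487.0*I
P(Q, w) = -2 + 29/(-1 + w) (P(Q, w) = -2 + (17 + 12)/(w - 1) = -2 + 29/(-1 + w))
k = -63/11 (k = ((31 - 2*12)/(-1 + 12))*(-9) = ((31 - 24)/11)*(-9) = ((1/11)*7)*(-9) = (7/11)*(-9) = -63/11 ≈ -5.7273)
F + k = 36*I*√183 - 63/11 = -63/11 + 36*I*√183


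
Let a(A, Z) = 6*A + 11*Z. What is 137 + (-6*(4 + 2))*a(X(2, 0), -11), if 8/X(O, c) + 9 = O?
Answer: 33179/7 ≈ 4739.9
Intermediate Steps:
X(O, c) = 8/(-9 + O)
137 + (-6*(4 + 2))*a(X(2, 0), -11) = 137 + (-6*(4 + 2))*(6*(8/(-9 + 2)) + 11*(-11)) = 137 + (-6*6)*(6*(8/(-7)) - 121) = 137 - 36*(6*(8*(-1/7)) - 121) = 137 - 36*(6*(-8/7) - 121) = 137 - 36*(-48/7 - 121) = 137 - 36*(-895/7) = 137 + 32220/7 = 33179/7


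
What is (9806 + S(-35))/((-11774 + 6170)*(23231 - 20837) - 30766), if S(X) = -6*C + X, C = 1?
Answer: -9765/13446742 ≈ -0.00072620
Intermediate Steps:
S(X) = -6 + X (S(X) = -6*1 + X = -6 + X)
(9806 + S(-35))/((-11774 + 6170)*(23231 - 20837) - 30766) = (9806 + (-6 - 35))/((-11774 + 6170)*(23231 - 20837) - 30766) = (9806 - 41)/(-5604*2394 - 30766) = 9765/(-13415976 - 30766) = 9765/(-13446742) = 9765*(-1/13446742) = -9765/13446742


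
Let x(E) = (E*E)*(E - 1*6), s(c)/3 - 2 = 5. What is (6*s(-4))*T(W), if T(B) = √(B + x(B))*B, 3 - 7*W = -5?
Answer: 288*I*√3122/49 ≈ 328.41*I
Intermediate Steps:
s(c) = 21 (s(c) = 6 + 3*5 = 6 + 15 = 21)
W = 8/7 (W = 3/7 - ⅐*(-5) = 3/7 + 5/7 = 8/7 ≈ 1.1429)
x(E) = E²*(-6 + E) (x(E) = E²*(E - 6) = E²*(-6 + E))
T(B) = B*√(B + B²*(-6 + B)) (T(B) = √(B + B²*(-6 + B))*B = B*√(B + B²*(-6 + B)))
(6*s(-4))*T(W) = (6*21)*(8*√(8*(1 + 8*(-6 + 8/7)/7)/7)/7) = 126*(8*√(8*(1 + (8/7)*(-34/7))/7)/7) = 126*(8*√(8*(1 - 272/49)/7)/7) = 126*(8*√((8/7)*(-223/49))/7) = 126*(8*√(-1784/343)/7) = 126*(8*(2*I*√3122/49)/7) = 126*(16*I*√3122/343) = 288*I*√3122/49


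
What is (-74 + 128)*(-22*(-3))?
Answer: 3564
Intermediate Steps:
(-74 + 128)*(-22*(-3)) = 54*66 = 3564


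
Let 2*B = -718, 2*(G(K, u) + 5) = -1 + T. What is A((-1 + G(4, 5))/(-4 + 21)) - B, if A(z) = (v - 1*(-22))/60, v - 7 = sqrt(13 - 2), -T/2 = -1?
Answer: 21569/60 + sqrt(11)/60 ≈ 359.54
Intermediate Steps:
T = 2 (T = -2*(-1) = 2)
v = 7 + sqrt(11) (v = 7 + sqrt(13 - 2) = 7 + sqrt(11) ≈ 10.317)
G(K, u) = -9/2 (G(K, u) = -5 + (-1 + 2)/2 = -5 + (1/2)*1 = -5 + 1/2 = -9/2)
B = -359 (B = (1/2)*(-718) = -359)
A(z) = 29/60 + sqrt(11)/60 (A(z) = ((7 + sqrt(11)) - 1*(-22))/60 = ((7 + sqrt(11)) + 22)*(1/60) = (29 + sqrt(11))*(1/60) = 29/60 + sqrt(11)/60)
A((-1 + G(4, 5))/(-4 + 21)) - B = (29/60 + sqrt(11)/60) - 1*(-359) = (29/60 + sqrt(11)/60) + 359 = 21569/60 + sqrt(11)/60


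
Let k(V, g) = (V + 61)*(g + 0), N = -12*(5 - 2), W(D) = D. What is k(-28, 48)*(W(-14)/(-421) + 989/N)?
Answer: -18298060/421 ≈ -43463.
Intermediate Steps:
N = -36 (N = -12*3 = -36)
k(V, g) = g*(61 + V) (k(V, g) = (61 + V)*g = g*(61 + V))
k(-28, 48)*(W(-14)/(-421) + 989/N) = (48*(61 - 28))*(-14/(-421) + 989/(-36)) = (48*33)*(-14*(-1/421) + 989*(-1/36)) = 1584*(14/421 - 989/36) = 1584*(-415865/15156) = -18298060/421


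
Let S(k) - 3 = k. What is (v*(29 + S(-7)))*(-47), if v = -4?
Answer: 4700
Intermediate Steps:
S(k) = 3 + k
(v*(29 + S(-7)))*(-47) = -4*(29 + (3 - 7))*(-47) = -4*(29 - 4)*(-47) = -4*25*(-47) = -100*(-47) = 4700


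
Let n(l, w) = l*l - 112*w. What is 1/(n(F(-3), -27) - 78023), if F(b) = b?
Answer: -1/74990 ≈ -1.3335e-5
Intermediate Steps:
n(l, w) = l² - 112*w
1/(n(F(-3), -27) - 78023) = 1/(((-3)² - 112*(-27)) - 78023) = 1/((9 + 3024) - 78023) = 1/(3033 - 78023) = 1/(-74990) = -1/74990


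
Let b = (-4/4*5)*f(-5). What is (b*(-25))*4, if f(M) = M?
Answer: -2500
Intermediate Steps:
b = 25 (b = (-4/4*5)*(-5) = (-4*¼*5)*(-5) = -1*5*(-5) = -5*(-5) = 25)
(b*(-25))*4 = (25*(-25))*4 = -625*4 = -2500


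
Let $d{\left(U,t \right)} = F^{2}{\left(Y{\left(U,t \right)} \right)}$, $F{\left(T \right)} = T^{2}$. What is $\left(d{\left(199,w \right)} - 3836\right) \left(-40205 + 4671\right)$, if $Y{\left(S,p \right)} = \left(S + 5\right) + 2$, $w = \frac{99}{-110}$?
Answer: $-63989991778840$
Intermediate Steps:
$w = - \frac{9}{10}$ ($w = 99 \left(- \frac{1}{110}\right) = - \frac{9}{10} \approx -0.9$)
$Y{\left(S,p \right)} = 7 + S$ ($Y{\left(S,p \right)} = \left(5 + S\right) + 2 = 7 + S$)
$d{\left(U,t \right)} = \left(7 + U\right)^{4}$ ($d{\left(U,t \right)} = \left(\left(7 + U\right)^{2}\right)^{2} = \left(7 + U\right)^{4}$)
$\left(d{\left(199,w \right)} - 3836\right) \left(-40205 + 4671\right) = \left(\left(7 + 199\right)^{4} - 3836\right) \left(-40205 + 4671\right) = \left(206^{4} - 3836\right) \left(-35534\right) = \left(1800814096 - 3836\right) \left(-35534\right) = 1800810260 \left(-35534\right) = -63989991778840$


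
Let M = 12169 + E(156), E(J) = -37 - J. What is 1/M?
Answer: 1/11976 ≈ 8.3500e-5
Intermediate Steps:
M = 11976 (M = 12169 + (-37 - 1*156) = 12169 + (-37 - 156) = 12169 - 193 = 11976)
1/M = 1/11976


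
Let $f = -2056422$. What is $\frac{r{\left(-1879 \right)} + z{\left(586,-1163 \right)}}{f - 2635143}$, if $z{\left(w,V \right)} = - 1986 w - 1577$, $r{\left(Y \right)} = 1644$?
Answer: $\frac{1163729}{4691565} \approx 0.24805$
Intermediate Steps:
$z{\left(w,V \right)} = -1577 - 1986 w$
$\frac{r{\left(-1879 \right)} + z{\left(586,-1163 \right)}}{f - 2635143} = \frac{1644 - 1165373}{-2056422 - 2635143} = \frac{1644 - 1165373}{-4691565} = \left(1644 - 1165373\right) \left(- \frac{1}{4691565}\right) = \left(-1163729\right) \left(- \frac{1}{4691565}\right) = \frac{1163729}{4691565}$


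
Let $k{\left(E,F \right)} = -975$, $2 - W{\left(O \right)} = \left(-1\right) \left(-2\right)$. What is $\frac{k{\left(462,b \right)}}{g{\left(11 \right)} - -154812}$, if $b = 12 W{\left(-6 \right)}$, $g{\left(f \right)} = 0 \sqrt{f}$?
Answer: $- \frac{325}{51604} \approx -0.006298$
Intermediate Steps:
$W{\left(O \right)} = 0$ ($W{\left(O \right)} = 2 - \left(-1\right) \left(-2\right) = 2 - 2 = 0$)
$g{\left(f \right)} = 0$
$b = 0$ ($b = 12 \cdot 0 = 0$)
$\frac{k{\left(462,b \right)}}{g{\left(11 \right)} - -154812} = - \frac{975}{0 - -154812} = - \frac{975}{0 + 154812} = - \frac{975}{154812} = \left(-975\right) \frac{1}{154812} = - \frac{325}{51604}$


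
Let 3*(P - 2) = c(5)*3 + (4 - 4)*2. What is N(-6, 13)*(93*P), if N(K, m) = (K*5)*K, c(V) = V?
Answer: 117180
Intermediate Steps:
N(K, m) = 5*K² (N(K, m) = (5*K)*K = 5*K²)
P = 7 (P = 2 + (5*3 + (4 - 4)*2)/3 = 2 + (15 + 0*2)/3 = 2 + (15 + 0)/3 = 2 + (⅓)*15 = 2 + 5 = 7)
N(-6, 13)*(93*P) = (5*(-6)²)*(93*7) = (5*36)*651 = 180*651 = 117180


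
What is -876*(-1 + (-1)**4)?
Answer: 0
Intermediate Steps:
-876*(-1 + (-1)**4) = -876*(-1 + 1) = -876*0 = 0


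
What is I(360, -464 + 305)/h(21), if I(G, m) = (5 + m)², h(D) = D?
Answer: 3388/3 ≈ 1129.3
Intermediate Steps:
I(360, -464 + 305)/h(21) = (5 + (-464 + 305))²/21 = (5 - 159)²*(1/21) = (-154)²*(1/21) = 23716*(1/21) = 3388/3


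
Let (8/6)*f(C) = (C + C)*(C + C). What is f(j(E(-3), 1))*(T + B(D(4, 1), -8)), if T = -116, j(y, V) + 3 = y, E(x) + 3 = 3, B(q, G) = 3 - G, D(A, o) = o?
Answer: -2835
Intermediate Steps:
E(x) = 0 (E(x) = -3 + 3 = 0)
j(y, V) = -3 + y
f(C) = 3*C² (f(C) = 3*((C + C)*(C + C))/4 = 3*((2*C)*(2*C))/4 = 3*(4*C²)/4 = 3*C²)
f(j(E(-3), 1))*(T + B(D(4, 1), -8)) = (3*(-3 + 0)²)*(-116 + (3 - 1*(-8))) = (3*(-3)²)*(-116 + (3 + 8)) = (3*9)*(-116 + 11) = 27*(-105) = -2835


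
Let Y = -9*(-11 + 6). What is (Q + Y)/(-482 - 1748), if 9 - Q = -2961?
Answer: -603/446 ≈ -1.3520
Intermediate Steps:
Q = 2970 (Q = 9 - 1*(-2961) = 9 + 2961 = 2970)
Y = 45 (Y = -9*(-5) = 45)
(Q + Y)/(-482 - 1748) = (2970 + 45)/(-482 - 1748) = 3015/(-2230) = 3015*(-1/2230) = -603/446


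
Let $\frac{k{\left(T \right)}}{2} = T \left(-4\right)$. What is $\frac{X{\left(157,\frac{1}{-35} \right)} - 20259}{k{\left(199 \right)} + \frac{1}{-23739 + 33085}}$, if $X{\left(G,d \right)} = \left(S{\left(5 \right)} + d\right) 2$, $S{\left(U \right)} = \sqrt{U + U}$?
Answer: $\frac{6626940182}{520759085} - \frac{18692 \sqrt{10}}{14878831} \approx 12.722$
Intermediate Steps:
$k{\left(T \right)} = - 8 T$ ($k{\left(T \right)} = 2 T \left(-4\right) = 2 \left(- 4 T\right) = - 8 T$)
$S{\left(U \right)} = \sqrt{2} \sqrt{U}$ ($S{\left(U \right)} = \sqrt{2 U} = \sqrt{2} \sqrt{U}$)
$X{\left(G,d \right)} = 2 d + 2 \sqrt{10}$ ($X{\left(G,d \right)} = \left(\sqrt{2} \sqrt{5} + d\right) 2 = \left(\sqrt{10} + d\right) 2 = \left(d + \sqrt{10}\right) 2 = 2 d + 2 \sqrt{10}$)
$\frac{X{\left(157,\frac{1}{-35} \right)} - 20259}{k{\left(199 \right)} + \frac{1}{-23739 + 33085}} = \frac{\left(\frac{2}{-35} + 2 \sqrt{10}\right) - 20259}{\left(-8\right) 199 + \frac{1}{-23739 + 33085}} = \frac{\left(2 \left(- \frac{1}{35}\right) + 2 \sqrt{10}\right) - 20259}{-1592 + \frac{1}{9346}} = \frac{\left(- \frac{2}{35} + 2 \sqrt{10}\right) - 20259}{-1592 + \frac{1}{9346}} = \frac{- \frac{709067}{35} + 2 \sqrt{10}}{- \frac{14878831}{9346}} = \left(- \frac{709067}{35} + 2 \sqrt{10}\right) \left(- \frac{9346}{14878831}\right) = \frac{6626940182}{520759085} - \frac{18692 \sqrt{10}}{14878831}$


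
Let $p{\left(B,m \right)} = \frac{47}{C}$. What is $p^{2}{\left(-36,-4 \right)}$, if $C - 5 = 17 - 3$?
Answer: $\frac{2209}{361} \approx 6.1191$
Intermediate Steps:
$C = 19$ ($C = 5 + \left(17 - 3\right) = 5 + 14 = 19$)
$p{\left(B,m \right)} = \frac{47}{19}$
$p^{2}{\left(-36,-4 \right)} = \left(\frac{47}{19}\right)^{2} = \frac{2209}{361}$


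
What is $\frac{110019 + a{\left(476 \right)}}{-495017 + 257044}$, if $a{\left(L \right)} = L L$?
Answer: $- \frac{336595}{237973} \approx -1.4144$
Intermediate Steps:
$a{\left(L \right)} = L^{2}$
$\frac{110019 + a{\left(476 \right)}}{-495017 + 257044} = \frac{110019 + 476^{2}}{-495017 + 257044} = \frac{110019 + 226576}{-237973} = 336595 \left(- \frac{1}{237973}\right) = - \frac{336595}{237973}$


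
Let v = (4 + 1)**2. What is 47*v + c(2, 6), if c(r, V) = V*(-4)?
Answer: 1151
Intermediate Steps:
c(r, V) = -4*V
v = 25 (v = 5**2 = 25)
47*v + c(2, 6) = 47*25 - 4*6 = 1175 - 24 = 1151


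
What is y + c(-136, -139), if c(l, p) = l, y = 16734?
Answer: 16598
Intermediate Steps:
y + c(-136, -139) = 16734 - 136 = 16598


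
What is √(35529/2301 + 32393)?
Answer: √112813782/59 ≈ 180.02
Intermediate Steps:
√(35529/2301 + 32393) = √(35529*(1/2301) + 32393) = √(911/59 + 32393) = √(1912098/59) = √112813782/59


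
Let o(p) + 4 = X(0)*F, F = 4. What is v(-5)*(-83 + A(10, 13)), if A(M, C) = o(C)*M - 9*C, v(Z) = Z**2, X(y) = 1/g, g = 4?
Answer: -5750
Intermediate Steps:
X(y) = 1/4
o(p) = -3 (o(p) = -4 + (1/4)*4 = -4 + 1 = -3)
A(M, C) = -9*C - 3*M (A(M, C) = -3*M - 9*C = -9*C - 3*M)
v(-5)*(-83 + A(10, 13)) = (-5)**2*(-83 + (-9*13 - 3*10)) = 25*(-83 + (-117 - 30)) = 25*(-83 - 147) = 25*(-230) = -5750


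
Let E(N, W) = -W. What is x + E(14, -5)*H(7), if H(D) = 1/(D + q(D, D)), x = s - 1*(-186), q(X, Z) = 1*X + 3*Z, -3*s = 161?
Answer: 2782/21 ≈ 132.48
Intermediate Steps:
s = -161/3 (s = -⅓*161 = -161/3 ≈ -53.667)
q(X, Z) = X + 3*Z
x = 397/3 (x = -161/3 - 1*(-186) = -161/3 + 186 = 397/3 ≈ 132.33)
H(D) = 1/(5*D) (H(D) = 1/(D + (D + 3*D)) = 1/(D + 4*D) = 1/(5*D))
x + E(14, -5)*H(7) = 397/3 + (-1*(-5))*((⅕)/7) = 397/3 + 5*((⅕)*(⅐)) = 397/3 + 5*(1/35) = 397/3 + ⅐ = 2782/21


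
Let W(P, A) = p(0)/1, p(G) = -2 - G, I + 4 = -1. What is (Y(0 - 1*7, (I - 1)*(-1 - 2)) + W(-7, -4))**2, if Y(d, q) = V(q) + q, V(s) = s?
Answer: 1156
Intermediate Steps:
I = -5 (I = -4 - 1 = -5)
Y(d, q) = 2*q (Y(d, q) = q + q = 2*q)
W(P, A) = -2 (W(P, A) = (-2 - 1*0)/1 = (-2 + 0)*1 = -2*1 = -2)
(Y(0 - 1*7, (I - 1)*(-1 - 2)) + W(-7, -4))**2 = (2*((-5 - 1)*(-1 - 2)) - 2)**2 = (2*(-6*(-3)) - 2)**2 = (2*18 - 2)**2 = (36 - 2)**2 = 34**2 = 1156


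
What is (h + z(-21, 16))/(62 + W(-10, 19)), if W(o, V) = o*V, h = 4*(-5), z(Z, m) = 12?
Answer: 1/16 ≈ 0.062500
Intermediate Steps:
h = -20
W(o, V) = V*o
(h + z(-21, 16))/(62 + W(-10, 19)) = (-20 + 12)/(62 + 19*(-10)) = -8/(62 - 190) = -8/(-128) = -8*(-1/128) = 1/16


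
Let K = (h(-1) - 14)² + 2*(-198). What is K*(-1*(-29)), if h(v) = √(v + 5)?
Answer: -7308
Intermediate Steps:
h(v) = √(5 + v)
K = -252 (K = (√(5 - 1) - 14)² + 2*(-198) = (√4 - 14)² - 396 = (2 - 14)² - 396 = (-12)² - 396 = 144 - 396 = -252)
K*(-1*(-29)) = -(-252)*(-29) = -252*29 = -7308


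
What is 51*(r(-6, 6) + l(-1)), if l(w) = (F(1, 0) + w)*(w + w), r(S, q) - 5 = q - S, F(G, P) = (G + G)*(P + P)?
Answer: 969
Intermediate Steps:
F(G, P) = 4*G*P (F(G, P) = (2*G)*(2*P) = 4*G*P)
r(S, q) = 5 + q - S (r(S, q) = 5 + (q - S) = 5 + q - S)
l(w) = 2*w**2 (l(w) = (4*1*0 + w)*(w + w) = (0 + w)*(2*w) = w*(2*w) = 2*w**2)
51*(r(-6, 6) + l(-1)) = 51*((5 + 6 - 1*(-6)) + 2*(-1)**2) = 51*((5 + 6 + 6) + 2*1) = 51*(17 + 2) = 51*19 = 969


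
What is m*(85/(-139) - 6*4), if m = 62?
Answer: -212102/139 ≈ -1525.9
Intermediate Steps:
m*(85/(-139) - 6*4) = 62*(85/(-139) - 6*4) = 62*(85*(-1/139) - 24) = 62*(-85/139 - 24) = 62*(-3421/139) = -212102/139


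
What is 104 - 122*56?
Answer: -6728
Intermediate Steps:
104 - 122*56 = 104 - 6832 = -6728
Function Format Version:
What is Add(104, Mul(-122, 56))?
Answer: -6728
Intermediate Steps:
Add(104, Mul(-122, 56)) = Add(104, -6832) = -6728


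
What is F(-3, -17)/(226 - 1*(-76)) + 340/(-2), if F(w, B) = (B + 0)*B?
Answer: -51051/302 ≈ -169.04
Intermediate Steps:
F(w, B) = B² (F(w, B) = B*B = B²)
F(-3, -17)/(226 - 1*(-76)) + 340/(-2) = (-17)²/(226 - 1*(-76)) + 340/(-2) = 289/(226 + 76) + 340*(-½) = 289/302 - 170 = -51051/302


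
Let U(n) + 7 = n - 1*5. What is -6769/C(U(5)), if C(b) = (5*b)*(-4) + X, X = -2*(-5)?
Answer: -6769/150 ≈ -45.127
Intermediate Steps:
U(n) = -12 + n (U(n) = -7 + (n - 1*5) = -7 + (n - 5) = -7 + (-5 + n) = -12 + n)
X = 10
C(b) = 10 - 20*b (C(b) = (5*b)*(-4) + 10 = -20*b + 10 = 10 - 20*b)
-6769/C(U(5)) = -6769/(10 - 20*(-12 + 5)) = -6769/(10 - 20*(-7)) = -6769/(10 + 140) = -6769/150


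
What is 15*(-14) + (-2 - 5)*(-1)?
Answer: -203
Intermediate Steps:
15*(-14) + (-2 - 5)*(-1) = -210 - 7*(-1) = -210 + 7 = -203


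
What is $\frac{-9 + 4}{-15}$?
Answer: $\frac{1}{3} \approx 0.33333$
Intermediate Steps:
$\frac{-9 + 4}{-15} = \left(-5\right) \left(- \frac{1}{15}\right) = \frac{1}{3}$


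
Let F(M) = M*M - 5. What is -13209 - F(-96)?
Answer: -22420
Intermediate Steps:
F(M) = -5 + M² (F(M) = M² - 5 = -5 + M²)
-13209 - F(-96) = -13209 - (-5 + (-96)²) = -13209 - (-5 + 9216) = -13209 - 1*9211 = -13209 - 9211 = -22420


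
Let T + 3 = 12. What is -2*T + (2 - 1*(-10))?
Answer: -6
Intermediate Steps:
T = 9 (T = -3 + 12 = 9)
-2*T + (2 - 1*(-10)) = -2*9 + (2 - 1*(-10)) = -18 + (2 + 10) = -18 + 12 = -6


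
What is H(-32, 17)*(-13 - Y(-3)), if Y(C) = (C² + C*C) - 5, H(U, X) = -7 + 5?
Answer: 52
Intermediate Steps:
H(U, X) = -2
Y(C) = -5 + 2*C² (Y(C) = (C² + C²) - 5 = 2*C² - 5 = -5 + 2*C²)
H(-32, 17)*(-13 - Y(-3)) = -2*(-13 - (-5 + 2*(-3)²)) = -2*(-13 - (-5 + 2*9)) = -2*(-13 - (-5 + 18)) = -2*(-13 - 1*13) = -2*(-13 - 13) = -2*(-26) = 52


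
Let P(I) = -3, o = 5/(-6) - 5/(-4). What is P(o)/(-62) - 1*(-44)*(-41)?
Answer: -111845/62 ≈ -1804.0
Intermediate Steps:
o = 5/12 (o = 5*(-⅙) - 5*(-¼) = -⅚ + 5/4 = 5/12 ≈ 0.41667)
P(o)/(-62) - 1*(-44)*(-41) = -3/(-62) - 1*(-44)*(-41) = -3*(-1/62) + 44*(-41) = 3/62 - 1804 = -111845/62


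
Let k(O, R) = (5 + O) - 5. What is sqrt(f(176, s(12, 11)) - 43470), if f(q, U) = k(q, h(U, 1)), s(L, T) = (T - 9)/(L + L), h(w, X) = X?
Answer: I*sqrt(43294) ≈ 208.07*I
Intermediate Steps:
k(O, R) = O
s(L, T) = (-9 + T)/(2*L) (s(L, T) = (-9 + T)/((2*L)) = (-9 + T)*(1/(2*L)) = (-9 + T)/(2*L))
f(q, U) = q
sqrt(f(176, s(12, 11)) - 43470) = sqrt(176 - 43470) = sqrt(-43294) = I*sqrt(43294)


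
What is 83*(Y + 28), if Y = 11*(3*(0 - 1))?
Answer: -415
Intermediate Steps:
Y = -33 (Y = 11*(3*(-1)) = 11*(-3) = -33)
83*(Y + 28) = 83*(-33 + 28) = 83*(-5) = -415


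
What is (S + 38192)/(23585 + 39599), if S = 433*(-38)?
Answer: 10869/31592 ≈ 0.34404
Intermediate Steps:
S = -16454
(S + 38192)/(23585 + 39599) = (-16454 + 38192)/(23585 + 39599) = 21738/63184 = 21738*(1/63184) = 10869/31592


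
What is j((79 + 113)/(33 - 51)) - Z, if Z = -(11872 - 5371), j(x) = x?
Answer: 19471/3 ≈ 6490.3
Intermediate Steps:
Z = -6501 (Z = -1*6501 = -6501)
j((79 + 113)/(33 - 51)) - Z = (79 + 113)/(33 - 51) - 1*(-6501) = 192/(-18) + 6501 = 192*(-1/18) + 6501 = -32/3 + 6501 = 19471/3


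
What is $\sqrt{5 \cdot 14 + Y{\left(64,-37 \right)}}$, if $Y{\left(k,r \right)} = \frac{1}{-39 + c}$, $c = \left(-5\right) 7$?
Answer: $\frac{\sqrt{383246}}{74} \approx 8.3658$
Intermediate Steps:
$c = -35$
$Y{\left(k,r \right)} = - \frac{1}{74}$ ($Y{\left(k,r \right)} = \frac{1}{-39 - 35} = \frac{1}{-74} = - \frac{1}{74}$)
$\sqrt{5 \cdot 14 + Y{\left(64,-37 \right)}} = \sqrt{5 \cdot 14 - \frac{1}{74}} = \sqrt{70 - \frac{1}{74}} = \sqrt{\frac{5179}{74}} = \frac{\sqrt{383246}}{74}$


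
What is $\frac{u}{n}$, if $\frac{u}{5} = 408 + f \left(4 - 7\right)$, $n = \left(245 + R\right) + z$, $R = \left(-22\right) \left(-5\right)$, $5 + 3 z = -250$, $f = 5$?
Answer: $\frac{131}{18} \approx 7.2778$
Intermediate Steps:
$z = -85$ ($z = - \frac{5}{3} + \frac{1}{3} \left(-250\right) = - \frac{5}{3} - \frac{250}{3} = -85$)
$R = 110$
$n = 270$ ($n = \left(245 + 110\right) - 85 = 355 - 85 = 270$)
$u = 1965$ ($u = 5 \left(408 + 5 \left(4 - 7\right)\right) = 5 \left(408 + 5 \left(-3\right)\right) = 5 \left(408 - 15\right) = 5 \cdot 393 = 1965$)
$\frac{u}{n} = \frac{1965}{270} = 1965 \cdot \frac{1}{270} = \frac{131}{18}$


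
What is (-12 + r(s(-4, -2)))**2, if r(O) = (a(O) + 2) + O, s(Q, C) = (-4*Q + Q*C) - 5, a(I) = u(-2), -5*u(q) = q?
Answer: 2209/25 ≈ 88.360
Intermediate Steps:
u(q) = -q/5
a(I) = 2/5 (a(I) = -1/5*(-2) = 2/5)
s(Q, C) = -5 - 4*Q + C*Q (s(Q, C) = (-4*Q + C*Q) - 5 = -5 - 4*Q + C*Q)
r(O) = 12/5 + O (r(O) = (2/5 + 2) + O = 12/5 + O)
(-12 + r(s(-4, -2)))**2 = (-12 + (12/5 + (-5 - 4*(-4) - 2*(-4))))**2 = (-12 + (12/5 + (-5 + 16 + 8)))**2 = (-12 + (12/5 + 19))**2 = (-12 + 107/5)**2 = (47/5)**2 = 2209/25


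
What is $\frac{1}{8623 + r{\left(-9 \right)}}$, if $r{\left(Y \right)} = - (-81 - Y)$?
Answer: $\frac{1}{8695} \approx 0.00011501$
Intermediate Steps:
$r{\left(Y \right)} = 81 + Y$
$\frac{1}{8623 + r{\left(-9 \right)}} = \frac{1}{8623 + \left(81 - 9\right)} = \frac{1}{8623 + 72} = \frac{1}{8695}$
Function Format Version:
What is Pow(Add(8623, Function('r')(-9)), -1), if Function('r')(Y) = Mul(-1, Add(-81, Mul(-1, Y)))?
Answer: Rational(1, 8695) ≈ 0.00011501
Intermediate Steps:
Function('r')(Y) = Add(81, Y)
Pow(Add(8623, Function('r')(-9)), -1) = Pow(Add(8623, Add(81, -9)), -1) = Pow(Add(8623, 72), -1) = Pow(8695, -1) = Rational(1, 8695)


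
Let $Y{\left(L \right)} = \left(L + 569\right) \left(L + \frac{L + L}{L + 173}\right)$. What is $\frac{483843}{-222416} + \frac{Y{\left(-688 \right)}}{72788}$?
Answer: $- \frac{2198926218621}{2084361535280} \approx -1.055$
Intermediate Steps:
$Y{\left(L \right)} = \left(569 + L\right) \left(L + \frac{2 L}{173 + L}\right)$
$\frac{483843}{-222416} + \frac{Y{\left(-688 \right)}}{72788} = \frac{483843}{-222416} + \frac{\left(-688\right) \frac{1}{173 - 688} \left(99575 + \left(-688\right)^{2} + 744 \left(-688\right)\right)}{72788} = 483843 \left(- \frac{1}{222416}\right) + - \frac{688 \left(99575 + 473344 - 511872\right)}{-515} \cdot \frac{1}{72788} = - \frac{483843}{222416} + \left(-688\right) \left(- \frac{1}{515}\right) 61047 \cdot \frac{1}{72788} = - \frac{483843}{222416} + \frac{42000336}{515} \cdot \frac{1}{72788} = - \frac{483843}{222416} + \frac{10500084}{9371455} = - \frac{2198926218621}{2084361535280}$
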